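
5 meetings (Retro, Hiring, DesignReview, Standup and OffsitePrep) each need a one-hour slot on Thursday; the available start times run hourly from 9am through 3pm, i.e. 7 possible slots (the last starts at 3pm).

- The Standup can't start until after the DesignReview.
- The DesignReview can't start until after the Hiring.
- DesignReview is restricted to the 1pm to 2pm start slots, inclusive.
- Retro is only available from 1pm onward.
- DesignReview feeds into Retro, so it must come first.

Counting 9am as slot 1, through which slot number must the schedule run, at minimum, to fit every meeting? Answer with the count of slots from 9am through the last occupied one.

The precedence chain requires at least 3 distinct slots.
Propagating the time windows through the other constraints, Retro can't land before 2pm — that is slot 6 counting from 9am — so the schedule must run through at least 6 slots.
6 works (last occupied slot: 2pm): for example Retro -> 2pm; Hiring -> 9am; Standup -> 2pm; DesignReview -> 1pm; OffsitePrep -> 9am.

6 slots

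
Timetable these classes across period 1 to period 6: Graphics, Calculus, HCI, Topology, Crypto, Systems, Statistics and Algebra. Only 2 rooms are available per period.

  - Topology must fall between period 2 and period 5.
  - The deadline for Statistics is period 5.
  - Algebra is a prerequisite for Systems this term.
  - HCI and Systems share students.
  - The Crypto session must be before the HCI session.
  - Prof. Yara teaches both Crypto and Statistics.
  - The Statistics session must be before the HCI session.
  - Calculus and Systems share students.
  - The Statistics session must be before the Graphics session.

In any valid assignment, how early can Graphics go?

Precedence pushes Graphics to at least period 2.
Graphics at period 2 is achievable: Statistics=period 1; HCI=period 4; Algebra=period 1; Calculus=period 4; Graphics=period 2; Topology=period 2; Crypto=period 3; Systems=period 3.

period 2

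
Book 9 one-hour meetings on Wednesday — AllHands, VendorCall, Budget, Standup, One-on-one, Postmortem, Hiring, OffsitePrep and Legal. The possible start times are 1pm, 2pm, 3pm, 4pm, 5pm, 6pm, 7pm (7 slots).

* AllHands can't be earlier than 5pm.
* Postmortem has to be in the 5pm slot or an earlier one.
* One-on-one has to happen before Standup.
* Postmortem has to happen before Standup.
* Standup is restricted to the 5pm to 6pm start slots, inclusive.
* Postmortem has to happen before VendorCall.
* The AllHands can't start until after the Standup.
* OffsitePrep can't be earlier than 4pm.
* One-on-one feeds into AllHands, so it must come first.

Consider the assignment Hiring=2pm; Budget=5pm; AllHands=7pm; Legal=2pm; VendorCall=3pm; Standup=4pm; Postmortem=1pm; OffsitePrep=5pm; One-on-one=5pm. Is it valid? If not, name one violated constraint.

Standup is restricted to the 5pm to 6pm start slots, inclusive — violated.
Postmortem has to be in the 5pm slot or an earlier one — holds.
One-on-one feeds into AllHands, so it must come first — holds.
OffsitePrep can't be earlier than 4pm — holds.
Postmortem has to happen before VendorCall — holds.
One-on-one has to happen before Standup — violated.
AllHands can't be earlier than 5pm — holds.
The AllHands can't start until after the Standup — holds.
Postmortem has to happen before Standup — holds.

No. One-on-one has to happen before Standup is not satisfied.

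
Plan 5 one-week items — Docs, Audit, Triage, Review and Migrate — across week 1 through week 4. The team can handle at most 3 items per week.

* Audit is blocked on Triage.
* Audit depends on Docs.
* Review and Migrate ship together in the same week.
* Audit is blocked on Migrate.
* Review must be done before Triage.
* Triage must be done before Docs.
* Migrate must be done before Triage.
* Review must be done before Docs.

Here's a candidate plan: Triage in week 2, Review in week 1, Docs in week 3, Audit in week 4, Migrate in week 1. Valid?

Yes

Migrate must be done before Triage — holds.
Audit is blocked on Migrate — holds.
Review must be done before Docs — holds.
The team can handle at most 3 items per week — holds.
Review must be done before Triage — holds.
Audit is blocked on Triage — holds.
Review and Migrate ship together in the same week — holds.
Triage must be done before Docs — holds.
Audit depends on Docs — holds.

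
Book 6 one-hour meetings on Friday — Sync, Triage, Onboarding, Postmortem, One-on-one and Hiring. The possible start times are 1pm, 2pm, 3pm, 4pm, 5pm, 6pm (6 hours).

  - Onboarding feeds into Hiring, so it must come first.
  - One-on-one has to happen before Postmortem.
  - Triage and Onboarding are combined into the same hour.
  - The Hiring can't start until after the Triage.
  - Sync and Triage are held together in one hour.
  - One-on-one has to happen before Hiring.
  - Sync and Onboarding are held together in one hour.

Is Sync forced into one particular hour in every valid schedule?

No

Sync can be 1pm (e.g. Sync in 1pm; Triage in 1pm; Hiring in 2pm; Onboarding in 1pm; One-on-one in 1pm; Postmortem in 2pm) or 2pm (e.g. Sync in 2pm, Triage in 2pm, Onboarding in 2pm, Postmortem in 2pm, Hiring in 3pm, One-on-one in 1pm).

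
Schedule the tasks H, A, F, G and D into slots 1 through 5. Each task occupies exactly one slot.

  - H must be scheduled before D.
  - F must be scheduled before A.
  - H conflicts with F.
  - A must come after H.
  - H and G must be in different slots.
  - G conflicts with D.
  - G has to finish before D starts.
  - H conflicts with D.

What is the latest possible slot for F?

Downstream work caps F at 4.
F at 4 is achievable: G -> 2, F -> 4, D -> 3, H -> 1, A -> 5.

4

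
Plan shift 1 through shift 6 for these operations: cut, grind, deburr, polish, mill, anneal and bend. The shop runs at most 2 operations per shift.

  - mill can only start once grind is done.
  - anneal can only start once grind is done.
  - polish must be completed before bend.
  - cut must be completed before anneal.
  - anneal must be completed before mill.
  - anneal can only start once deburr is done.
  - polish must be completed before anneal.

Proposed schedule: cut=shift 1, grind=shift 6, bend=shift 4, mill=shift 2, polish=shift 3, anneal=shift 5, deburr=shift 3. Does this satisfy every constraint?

No — it violates: mill can only start once grind is done

mill can only start once grind is done — violated.
The shop runs at most 2 operations per shift — holds.
cut must be completed before anneal — holds.
polish must be completed before bend — holds.
anneal can only start once deburr is done — holds.
anneal can only start once grind is done — violated.
polish must be completed before anneal — holds.
anneal must be completed before mill — violated.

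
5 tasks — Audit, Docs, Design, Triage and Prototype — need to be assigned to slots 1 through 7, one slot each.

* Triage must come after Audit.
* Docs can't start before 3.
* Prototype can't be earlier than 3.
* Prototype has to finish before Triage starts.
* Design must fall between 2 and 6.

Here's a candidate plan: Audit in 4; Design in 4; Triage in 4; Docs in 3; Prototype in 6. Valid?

No — it violates: Prototype has to finish before Triage starts

Design must fall between 2 and 6 — holds.
Triage must come after Audit — violated.
Docs can't start before 3 — holds.
Prototype has to finish before Triage starts — violated.
Prototype can't be earlier than 3 — holds.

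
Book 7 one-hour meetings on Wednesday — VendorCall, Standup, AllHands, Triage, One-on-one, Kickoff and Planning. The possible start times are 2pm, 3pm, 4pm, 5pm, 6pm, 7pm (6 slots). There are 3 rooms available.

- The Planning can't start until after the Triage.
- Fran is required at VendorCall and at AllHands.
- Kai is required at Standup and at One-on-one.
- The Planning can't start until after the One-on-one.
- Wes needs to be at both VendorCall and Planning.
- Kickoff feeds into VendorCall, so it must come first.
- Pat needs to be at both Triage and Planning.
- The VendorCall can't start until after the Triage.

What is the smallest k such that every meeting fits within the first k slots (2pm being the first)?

3

The precedence chain requires at least 2 distinct slots.
With at most 3 per slot and 7 meetings, at least 3 slots are needed.
3 works (last occupied slot: 4pm): for example AllHands=4pm; Kickoff=2pm; VendorCall=3pm; One-on-one=2pm; Standup=3pm; Planning=4pm; Triage=2pm.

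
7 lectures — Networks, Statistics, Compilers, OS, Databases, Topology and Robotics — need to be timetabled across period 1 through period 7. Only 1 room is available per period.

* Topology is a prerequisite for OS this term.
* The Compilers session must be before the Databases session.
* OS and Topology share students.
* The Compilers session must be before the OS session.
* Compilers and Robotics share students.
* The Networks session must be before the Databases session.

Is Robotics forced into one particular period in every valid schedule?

No

Robotics can be period 1 (e.g. OS -> period 4; Databases -> period 6; Robotics -> period 1; Compilers -> period 2; Topology -> period 3; Networks -> period 5; Statistics -> period 7) or period 2 (e.g. OS -> period 4, Databases -> period 6, Compilers -> period 1, Topology -> period 3, Statistics -> period 7, Robotics -> period 2, Networks -> period 5).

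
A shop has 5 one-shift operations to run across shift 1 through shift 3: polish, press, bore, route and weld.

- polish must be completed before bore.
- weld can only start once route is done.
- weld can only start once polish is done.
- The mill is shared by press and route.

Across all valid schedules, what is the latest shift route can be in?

Downstream work caps route at shift 2.
route at shift 2 is achievable: weld=shift 3; polish=shift 1; route=shift 2; press=shift 1; bore=shift 2.

shift 2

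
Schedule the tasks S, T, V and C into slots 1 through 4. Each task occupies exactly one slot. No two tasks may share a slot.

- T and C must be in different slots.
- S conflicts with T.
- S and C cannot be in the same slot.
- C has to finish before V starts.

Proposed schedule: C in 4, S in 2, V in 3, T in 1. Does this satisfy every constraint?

No. C has to finish before V starts is not satisfied.

S conflicts with T — holds.
C has to finish before V starts — violated.
No two tasks may share a slot — holds.
S and C cannot be in the same slot — holds.
T and C must be in different slots — holds.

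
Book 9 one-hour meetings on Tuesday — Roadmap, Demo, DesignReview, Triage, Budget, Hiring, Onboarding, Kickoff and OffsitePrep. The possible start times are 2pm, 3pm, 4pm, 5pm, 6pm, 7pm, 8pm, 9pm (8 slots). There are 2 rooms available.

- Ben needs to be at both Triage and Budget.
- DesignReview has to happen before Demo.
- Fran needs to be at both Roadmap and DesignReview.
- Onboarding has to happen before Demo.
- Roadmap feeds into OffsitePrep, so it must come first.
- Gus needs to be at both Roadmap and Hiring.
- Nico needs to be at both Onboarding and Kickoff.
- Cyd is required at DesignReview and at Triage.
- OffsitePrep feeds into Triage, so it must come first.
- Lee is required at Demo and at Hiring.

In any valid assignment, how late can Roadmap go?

Downstream work caps Roadmap at 7pm.
Roadmap at 7pm is achievable: Onboarding=2pm; Budget=3pm; OffsitePrep=8pm; Hiring=4pm; Demo=3pm; Kickoff=4pm; Triage=9pm; Roadmap=7pm; DesignReview=2pm.

7pm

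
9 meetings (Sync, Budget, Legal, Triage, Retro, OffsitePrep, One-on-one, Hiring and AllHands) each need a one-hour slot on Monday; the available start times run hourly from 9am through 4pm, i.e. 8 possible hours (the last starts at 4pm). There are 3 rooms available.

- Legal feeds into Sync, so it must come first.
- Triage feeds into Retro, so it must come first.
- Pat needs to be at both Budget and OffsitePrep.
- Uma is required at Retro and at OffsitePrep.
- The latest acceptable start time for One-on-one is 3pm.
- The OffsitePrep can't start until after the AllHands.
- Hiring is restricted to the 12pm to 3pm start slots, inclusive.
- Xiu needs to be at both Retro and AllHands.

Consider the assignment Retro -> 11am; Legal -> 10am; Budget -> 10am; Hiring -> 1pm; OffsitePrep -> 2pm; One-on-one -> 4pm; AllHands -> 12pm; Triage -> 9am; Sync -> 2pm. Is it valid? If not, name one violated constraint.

No — it violates: The latest acceptable start time for One-on-one is 3pm

Hiring is restricted to the 12pm to 3pm start slots, inclusive — holds.
There are 3 rooms available — holds.
Legal feeds into Sync, so it must come first — holds.
The latest acceptable start time for One-on-one is 3pm — violated.
Uma is required at Retro and at OffsitePrep — holds.
The OffsitePrep can't start until after the AllHands — holds.
Pat needs to be at both Budget and OffsitePrep — holds.
Xiu needs to be at both Retro and AllHands — holds.
Triage feeds into Retro, so it must come first — holds.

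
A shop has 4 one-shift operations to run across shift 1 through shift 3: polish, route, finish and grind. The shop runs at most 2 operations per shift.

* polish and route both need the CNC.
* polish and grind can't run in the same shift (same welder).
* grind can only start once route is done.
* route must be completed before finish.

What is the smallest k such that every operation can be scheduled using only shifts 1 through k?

The precedence chain requires at least 2 distinct shifts.
With at most 2 per shift and 4 operations, at least 2 shifts are needed.
Could 2 shifts be enough, i.e. nothing placed later than shift 2? No: finish must come after route (at shift 1 or later) → {shift 2}; route must come before finish (at shift 2 or earlier) → {shift 1}; grind must come after route (at shift 1 or later) → {shift 2}; polish can't share with route (shift 1) → {shift 2}; grind can't share with polish (shift 2) → nothing is left.
So 2 shifts is not enough.
3 works (last occupied shift: shift 3): for example finish -> shift 2, route -> shift 1, grind -> shift 2, polish -> shift 3.

3 shifts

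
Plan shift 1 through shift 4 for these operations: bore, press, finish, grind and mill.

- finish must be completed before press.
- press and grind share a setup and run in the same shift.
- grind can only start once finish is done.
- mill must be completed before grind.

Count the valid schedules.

56

Splitting on bore: it can be shift 1 (14), shift 2 (14), shift 3 (14), shift 4 (14). Listing each branch's schedules as (press, finish, grind, mill) by shift number:
bore=shift 1: (2,1,2,1) (3,1,3,1) (3,1,3,2) (3,2,3,1) (3,2,3,2) (4,1,4,1) (4,1,4,2) (4,1,4,3) (4,2,4,1) (4,2,4,2) (4,2,4,3) (4,3,4,1) (4,3,4,2) (4,3,4,3) — 14.
bore=shift 2: (2,1,2,1) (3,1,3,1) (3,1,3,2) (3,2,3,1) (3,2,3,2) (4,1,4,1) (4,1,4,2) (4,1,4,3) (4,2,4,1) (4,2,4,2) (4,2,4,3) (4,3,4,1) (4,3,4,2) (4,3,4,3) — 14.
bore=shift 3: (2,1,2,1) (3,1,3,1) (3,1,3,2) (3,2,3,1) (3,2,3,2) (4,1,4,1) (4,1,4,2) (4,1,4,3) (4,2,4,1) (4,2,4,2) (4,2,4,3) (4,3,4,1) (4,3,4,2) (4,3,4,3) — 14.
bore=shift 4: (2,1,2,1) (3,1,3,1) (3,1,3,2) (3,2,3,1) (3,2,3,2) (4,1,4,1) (4,1,4,2) (4,1,4,3) (4,2,4,1) (4,2,4,2) (4,2,4,3) (4,3,4,1) (4,3,4,2) (4,3,4,3) — 14.
Summing: 14 + 14 + 14 + 14 = 56.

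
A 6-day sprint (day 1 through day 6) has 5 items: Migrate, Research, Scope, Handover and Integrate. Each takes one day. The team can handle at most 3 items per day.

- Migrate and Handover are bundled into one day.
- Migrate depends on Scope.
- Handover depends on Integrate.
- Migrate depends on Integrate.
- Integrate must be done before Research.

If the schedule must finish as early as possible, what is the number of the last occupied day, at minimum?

The precedence chain requires at least 2 distinct days.
With at most 3 per day and 5 work items, at least 2 days are needed.
2 works (last occupied day: day 2): for example Research -> day 2; Handover -> day 2; Integrate -> day 1; Scope -> day 1; Migrate -> day 2.

2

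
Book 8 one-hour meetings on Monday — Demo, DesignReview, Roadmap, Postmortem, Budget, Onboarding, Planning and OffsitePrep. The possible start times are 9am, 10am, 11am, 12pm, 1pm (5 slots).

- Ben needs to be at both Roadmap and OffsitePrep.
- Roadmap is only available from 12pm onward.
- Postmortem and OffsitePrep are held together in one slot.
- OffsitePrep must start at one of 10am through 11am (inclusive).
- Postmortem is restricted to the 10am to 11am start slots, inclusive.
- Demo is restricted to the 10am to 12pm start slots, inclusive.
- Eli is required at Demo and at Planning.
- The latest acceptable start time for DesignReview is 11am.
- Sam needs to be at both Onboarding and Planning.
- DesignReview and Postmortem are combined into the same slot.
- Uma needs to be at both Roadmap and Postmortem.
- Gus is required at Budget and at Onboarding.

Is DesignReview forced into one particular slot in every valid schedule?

No

DesignReview can be 10am (e.g. OffsitePrep=10am; Onboarding=10am; Budget=9am; Demo=10am; DesignReview=10am; Roadmap=12pm; Planning=9am; Postmortem=10am) or 11am (e.g. DesignReview in 11am, Demo in 10am, Postmortem in 11am, Planning in 9am, Onboarding in 10am, Budget in 9am, Roadmap in 12pm, OffsitePrep in 11am).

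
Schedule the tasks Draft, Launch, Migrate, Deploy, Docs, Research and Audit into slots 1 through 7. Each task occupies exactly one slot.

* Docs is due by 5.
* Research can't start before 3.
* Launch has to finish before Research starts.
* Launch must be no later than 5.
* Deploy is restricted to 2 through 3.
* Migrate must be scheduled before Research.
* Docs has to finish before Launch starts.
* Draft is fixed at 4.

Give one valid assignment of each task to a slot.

Research -> 3; Migrate -> 1; Draft -> 4; Deploy -> 2; Docs -> 1; Launch -> 2; Audit -> 1

Checking: Migrate(1) before Research(3); Docs(1) before Launch(2); Launch(2) before Research(3); Deploy=2 in [2,3]; Docs=1 in [1,5]; Draft=4 in [4,4]; Launch=2 in [1,5]; Research=3 in [3,7].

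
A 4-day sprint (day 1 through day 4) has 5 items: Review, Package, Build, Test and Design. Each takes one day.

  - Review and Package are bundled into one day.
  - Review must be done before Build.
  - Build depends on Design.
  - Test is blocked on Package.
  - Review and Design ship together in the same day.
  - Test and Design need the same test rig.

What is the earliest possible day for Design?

Downstream work caps Design at day 3.
Design at day 1 is achievable: Test=day 2; Package=day 1; Build=day 2; Review=day 1; Design=day 1.

day 1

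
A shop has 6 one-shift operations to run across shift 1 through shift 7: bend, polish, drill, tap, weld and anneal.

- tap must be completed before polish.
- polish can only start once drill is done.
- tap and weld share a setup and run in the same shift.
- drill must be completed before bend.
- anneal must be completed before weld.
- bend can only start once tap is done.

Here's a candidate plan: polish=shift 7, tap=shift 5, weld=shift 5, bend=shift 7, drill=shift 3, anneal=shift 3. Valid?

Yes, all constraints hold

drill must be completed before bend — holds.
anneal must be completed before weld — holds.
tap and weld share a setup and run in the same shift — holds.
bend can only start once tap is done — holds.
polish can only start once drill is done — holds.
tap must be completed before polish — holds.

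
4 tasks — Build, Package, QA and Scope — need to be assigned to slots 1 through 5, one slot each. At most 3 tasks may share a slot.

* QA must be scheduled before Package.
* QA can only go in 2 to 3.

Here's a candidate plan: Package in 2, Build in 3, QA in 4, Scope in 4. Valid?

No. QA must be scheduled before Package is not satisfied.

At most 3 tasks may share a slot — holds.
QA can only go in 2 to 3 — violated.
QA must be scheduled before Package — violated.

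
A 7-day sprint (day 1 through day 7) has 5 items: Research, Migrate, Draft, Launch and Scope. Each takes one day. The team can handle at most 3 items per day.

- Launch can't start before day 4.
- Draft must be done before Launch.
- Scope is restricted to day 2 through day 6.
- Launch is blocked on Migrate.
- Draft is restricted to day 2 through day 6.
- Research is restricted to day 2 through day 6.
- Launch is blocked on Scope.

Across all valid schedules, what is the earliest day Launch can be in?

day 4

Launch is available from day 4.
Launch at day 4 is achievable: Research -> day 2; Scope -> day 2; Draft -> day 2; Launch -> day 4; Migrate -> day 1.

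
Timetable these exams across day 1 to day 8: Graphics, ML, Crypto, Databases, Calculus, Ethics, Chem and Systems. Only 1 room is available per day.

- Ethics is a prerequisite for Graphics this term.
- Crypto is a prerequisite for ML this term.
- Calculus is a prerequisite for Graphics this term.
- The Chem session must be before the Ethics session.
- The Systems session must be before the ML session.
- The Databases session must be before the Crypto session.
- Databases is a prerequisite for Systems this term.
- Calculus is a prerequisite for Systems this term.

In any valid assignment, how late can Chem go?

day 6

Downstream work caps Chem at day 6.
Chem at day 6 is achievable: ML in day 5; Crypto in day 4; Calculus in day 2; Ethics in day 7; Systems in day 3; Databases in day 1; Chem in day 6; Graphics in day 8.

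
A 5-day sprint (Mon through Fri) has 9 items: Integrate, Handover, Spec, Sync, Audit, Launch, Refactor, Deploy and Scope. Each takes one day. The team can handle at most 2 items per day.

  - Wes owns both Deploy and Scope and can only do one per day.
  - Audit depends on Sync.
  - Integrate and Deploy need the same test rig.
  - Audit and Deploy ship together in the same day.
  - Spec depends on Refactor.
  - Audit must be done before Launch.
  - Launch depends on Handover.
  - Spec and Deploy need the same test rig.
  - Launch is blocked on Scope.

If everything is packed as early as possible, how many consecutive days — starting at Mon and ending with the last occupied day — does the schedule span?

5

The precedence chain requires at least 3 distinct days.
With at most 2 per day and 9 tasks, at least 5 days are needed.
5 works (last occupied day: Fri): for example Refactor in Wed, Handover in Mon, Integrate in Fri, Scope in Wed, Spec in Thu, Audit in Tue, Deploy in Tue, Sync in Mon, Launch in Thu.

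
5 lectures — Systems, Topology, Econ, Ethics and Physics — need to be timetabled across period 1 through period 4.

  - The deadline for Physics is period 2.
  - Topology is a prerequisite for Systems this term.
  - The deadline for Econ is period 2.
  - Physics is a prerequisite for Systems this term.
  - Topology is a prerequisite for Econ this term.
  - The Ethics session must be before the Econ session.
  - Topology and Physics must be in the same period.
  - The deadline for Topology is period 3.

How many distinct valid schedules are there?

3

Enumerating: Econ -> period 2, Physics -> period 1, Topology -> period 1, Ethics -> period 1, Systems -> period 2 | Ethics in period 1, Systems in period 3, Econ in period 2, Physics in period 1, Topology in period 1 | Ethics=period 1; Physics=period 1; Systems=period 4; Topology=period 1; Econ=period 2.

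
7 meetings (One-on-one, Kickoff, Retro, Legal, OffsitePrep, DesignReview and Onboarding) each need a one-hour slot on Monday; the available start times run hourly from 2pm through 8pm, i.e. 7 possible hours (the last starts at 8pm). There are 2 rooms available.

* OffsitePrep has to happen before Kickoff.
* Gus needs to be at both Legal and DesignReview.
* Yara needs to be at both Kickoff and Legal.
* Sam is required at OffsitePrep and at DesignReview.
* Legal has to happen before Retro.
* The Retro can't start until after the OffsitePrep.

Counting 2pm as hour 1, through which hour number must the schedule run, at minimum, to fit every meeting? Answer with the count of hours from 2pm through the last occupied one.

The precedence chain requires at least 2 distinct hours.
With at most 2 per hour and 7 meetings, at least 4 hours are needed.
4 works (last occupied hour: 5pm): for example Kickoff=3pm, OffsitePrep=2pm, Legal=2pm, Retro=3pm, One-on-one=4pm, DesignReview=4pm, Onboarding=5pm.

4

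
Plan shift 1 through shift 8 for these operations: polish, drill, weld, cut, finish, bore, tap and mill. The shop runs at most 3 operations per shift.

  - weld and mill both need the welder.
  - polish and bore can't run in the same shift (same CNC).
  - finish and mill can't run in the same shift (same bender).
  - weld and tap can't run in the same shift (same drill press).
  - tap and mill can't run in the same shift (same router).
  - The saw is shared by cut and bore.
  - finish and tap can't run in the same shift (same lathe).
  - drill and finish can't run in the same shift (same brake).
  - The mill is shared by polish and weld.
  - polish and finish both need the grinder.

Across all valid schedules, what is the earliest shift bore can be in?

shift 1

bore at shift 1 is achievable: finish=shift 3; weld=shift 1; polish=shift 2; tap=shift 2; bore=shift 1; cut=shift 2; drill=shift 1; mill=shift 4.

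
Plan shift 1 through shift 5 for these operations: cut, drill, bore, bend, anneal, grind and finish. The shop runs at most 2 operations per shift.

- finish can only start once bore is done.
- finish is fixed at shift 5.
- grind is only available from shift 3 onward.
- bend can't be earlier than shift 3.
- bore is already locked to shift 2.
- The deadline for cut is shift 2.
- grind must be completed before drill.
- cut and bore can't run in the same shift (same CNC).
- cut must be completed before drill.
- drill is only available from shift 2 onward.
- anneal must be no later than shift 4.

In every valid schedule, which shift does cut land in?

shift 1

cut's window is shift 1–shift 2.
bore is fixed at shift 2, and cut can't share a shift with bore.
So cut must be shift 1.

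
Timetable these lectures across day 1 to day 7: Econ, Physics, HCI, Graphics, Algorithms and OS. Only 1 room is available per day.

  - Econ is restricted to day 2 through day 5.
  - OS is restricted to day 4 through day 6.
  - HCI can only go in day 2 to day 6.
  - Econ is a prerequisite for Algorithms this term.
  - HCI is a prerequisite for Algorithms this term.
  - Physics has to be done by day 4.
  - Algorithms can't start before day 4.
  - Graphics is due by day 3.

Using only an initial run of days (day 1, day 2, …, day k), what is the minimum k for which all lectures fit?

6

The precedence chain requires at least 2 distinct days.
With at most 1 per day and 6 lectures, at least 6 days are needed.
Algorithms can't be placed before day 4, so the schedule must run through at least day 4.
6 works (last occupied day: day 6): for example Physics in day 3, Algorithms in day 5, Econ in day 2, HCI in day 4, OS in day 6, Graphics in day 1.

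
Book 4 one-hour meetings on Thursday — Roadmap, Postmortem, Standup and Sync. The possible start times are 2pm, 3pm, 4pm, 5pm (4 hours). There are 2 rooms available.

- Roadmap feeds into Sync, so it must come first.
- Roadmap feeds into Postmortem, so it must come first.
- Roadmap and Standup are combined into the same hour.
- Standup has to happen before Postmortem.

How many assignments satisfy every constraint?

14

Splitting on Roadmap: it can be 2pm (9), 3pm (4), 4pm (1). Listing each branch's schedules as (Postmortem, Standup, Sync):
Roadmap=2pm: (3pm,2pm,3pm) (3pm,2pm,4pm) (3pm,2pm,5pm) (4pm,2pm,3pm) (4pm,2pm,4pm) (4pm,2pm,5pm) (5pm,2pm,3pm) (5pm,2pm,4pm) (5pm,2pm,5pm) — 9.
Roadmap=3pm: (4pm,3pm,4pm) (4pm,3pm,5pm) (5pm,3pm,4pm) (5pm,3pm,5pm) — 4.
Roadmap=4pm: (5pm,4pm,5pm) — 1.
Summing: 9 + 4 + 1 = 14.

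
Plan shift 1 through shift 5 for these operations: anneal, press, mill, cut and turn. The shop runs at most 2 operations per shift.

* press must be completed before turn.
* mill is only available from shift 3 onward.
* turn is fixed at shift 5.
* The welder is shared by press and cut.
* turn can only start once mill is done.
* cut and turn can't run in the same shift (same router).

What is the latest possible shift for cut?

shift 4

cut at shift 4 is achievable: turn=shift 5, cut=shift 4, anneal=shift 1, mill=shift 3, press=shift 1.
Nothing later works — the conflict and capacity constraints rule out every shift after shift 4.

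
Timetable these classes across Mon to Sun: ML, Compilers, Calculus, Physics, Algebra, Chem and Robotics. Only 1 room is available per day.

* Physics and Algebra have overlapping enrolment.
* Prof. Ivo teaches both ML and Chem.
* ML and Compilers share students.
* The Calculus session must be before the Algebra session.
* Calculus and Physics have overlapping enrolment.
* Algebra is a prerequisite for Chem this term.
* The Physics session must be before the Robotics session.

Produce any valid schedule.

Robotics=Fri; Calculus=Mon; Algebra=Tue; Chem=Thu; Compilers=Sun; Physics=Wed; ML=Sat

Checking: Physics(Wed) before Robotics(Fri); Calculus(Mon) before Algebra(Tue); Algebra(Tue) before Chem(Thu); Physics(Wed) != Algebra(Tue); Calculus(Mon) != Physics(Wed); ML(Sat) != Compilers(Sun); ML(Sat) != Chem(Thu); max 1 per day (cap 1).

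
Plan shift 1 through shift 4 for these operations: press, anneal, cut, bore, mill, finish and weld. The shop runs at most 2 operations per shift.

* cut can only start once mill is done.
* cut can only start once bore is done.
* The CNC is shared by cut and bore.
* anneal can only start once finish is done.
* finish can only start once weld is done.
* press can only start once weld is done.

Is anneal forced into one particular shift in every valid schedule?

anneal can be shift 3 (e.g. mill=shift 2, cut=shift 3, anneal=shift 3, press=shift 4, weld=shift 1, bore=shift 1, finish=shift 2) or shift 4 (e.g. weld in shift 2, finish in shift 3, mill in shift 1, press in shift 3, cut in shift 2, bore in shift 1, anneal in shift 4).

No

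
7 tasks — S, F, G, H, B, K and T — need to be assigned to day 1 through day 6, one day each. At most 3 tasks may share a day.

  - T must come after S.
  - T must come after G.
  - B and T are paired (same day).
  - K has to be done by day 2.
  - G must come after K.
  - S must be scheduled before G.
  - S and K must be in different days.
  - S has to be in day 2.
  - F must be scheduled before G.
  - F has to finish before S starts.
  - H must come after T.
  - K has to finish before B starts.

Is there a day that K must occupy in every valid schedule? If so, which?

K's window is day 1–day 2.
S is fixed at day 2, and K can't share a day with S.
So K must be day 1.

day 1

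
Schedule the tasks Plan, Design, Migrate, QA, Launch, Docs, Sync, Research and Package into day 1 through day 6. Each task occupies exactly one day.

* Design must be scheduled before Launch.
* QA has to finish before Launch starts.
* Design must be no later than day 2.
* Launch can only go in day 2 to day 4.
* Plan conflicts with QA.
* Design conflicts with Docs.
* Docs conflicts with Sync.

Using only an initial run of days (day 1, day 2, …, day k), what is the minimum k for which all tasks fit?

2

The precedence chain requires at least 2 distinct days.
2 works (last occupied day: day 2): for example Package=day 1, Docs=day 2, Design=day 1, Launch=day 2, QA=day 1, Research=day 1, Plan=day 2, Migrate=day 1, Sync=day 1.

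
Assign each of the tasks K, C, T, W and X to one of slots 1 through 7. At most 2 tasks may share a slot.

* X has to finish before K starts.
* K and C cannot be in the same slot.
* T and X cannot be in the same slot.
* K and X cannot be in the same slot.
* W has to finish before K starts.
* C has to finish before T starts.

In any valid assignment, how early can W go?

1

Downstream work caps W at 6.
W at 1 is achievable: K in 2, C in 3, X in 1, T in 4, W in 1.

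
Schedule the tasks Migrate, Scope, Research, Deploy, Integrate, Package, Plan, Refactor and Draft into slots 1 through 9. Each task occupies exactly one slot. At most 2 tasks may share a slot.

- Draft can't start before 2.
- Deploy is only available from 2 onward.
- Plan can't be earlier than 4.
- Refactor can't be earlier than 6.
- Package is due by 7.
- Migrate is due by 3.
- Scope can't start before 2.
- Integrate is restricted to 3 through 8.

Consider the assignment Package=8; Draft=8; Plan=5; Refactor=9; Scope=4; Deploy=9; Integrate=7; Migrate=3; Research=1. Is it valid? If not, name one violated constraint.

At most 2 tasks may share a slot — holds.
Refactor can't be earlier than 6 — holds.
Scope can't start before 2 — holds.
Deploy is only available from 2 onward — holds.
Migrate is due by 3 — holds.
Plan can't be earlier than 4 — holds.
Draft can't start before 2 — holds.
Integrate is restricted to 3 through 8 — holds.
Package is due by 7 — violated.

No — it violates: Package is due by 7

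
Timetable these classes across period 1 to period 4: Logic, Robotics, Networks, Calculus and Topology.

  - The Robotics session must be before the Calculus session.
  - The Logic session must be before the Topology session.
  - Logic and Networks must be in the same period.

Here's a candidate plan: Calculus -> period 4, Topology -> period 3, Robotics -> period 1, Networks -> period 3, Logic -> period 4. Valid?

No. The Logic session must be before the Topology session is not satisfied.

Logic and Networks must be in the same period — violated.
The Logic session must be before the Topology session — violated.
The Robotics session must be before the Calculus session — holds.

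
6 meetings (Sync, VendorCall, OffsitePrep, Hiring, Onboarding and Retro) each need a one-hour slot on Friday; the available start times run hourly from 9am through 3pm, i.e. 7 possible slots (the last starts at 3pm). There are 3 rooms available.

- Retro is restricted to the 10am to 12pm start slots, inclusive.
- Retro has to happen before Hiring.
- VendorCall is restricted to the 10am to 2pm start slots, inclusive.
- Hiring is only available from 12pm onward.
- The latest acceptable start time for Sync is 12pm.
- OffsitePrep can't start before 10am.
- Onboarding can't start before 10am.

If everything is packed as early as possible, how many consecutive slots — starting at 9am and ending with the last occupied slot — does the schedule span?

4 slots

The precedence chain requires at least 2 distinct slots.
With at most 3 per slot and 6 meetings, at least 2 slots are needed.
Hiring can't be placed before 12pm — that is slot 4 counting from 9am — so the schedule must run through at least 4 slots.
4 works (last occupied slot: 12pm): for example VendorCall in 10am; OffsitePrep in 10am; Hiring in 12pm; Onboarding in 11am; Sync in 9am; Retro in 10am.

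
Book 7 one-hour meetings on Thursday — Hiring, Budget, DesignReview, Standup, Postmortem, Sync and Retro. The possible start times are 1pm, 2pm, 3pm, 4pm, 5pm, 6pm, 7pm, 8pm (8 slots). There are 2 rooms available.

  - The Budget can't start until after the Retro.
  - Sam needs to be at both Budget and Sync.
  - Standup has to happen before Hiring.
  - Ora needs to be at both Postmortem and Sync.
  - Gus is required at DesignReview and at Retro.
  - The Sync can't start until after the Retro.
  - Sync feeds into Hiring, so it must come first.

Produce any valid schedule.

Standup=1pm, Postmortem=4pm, DesignReview=2pm, Retro=1pm, Sync=2pm, Budget=3pm, Hiring=3pm

Checking: Standup(1pm) before Hiring(3pm); Sync(2pm) before Hiring(3pm); Retro(1pm) before Budget(3pm); Retro(1pm) before Sync(2pm); DesignReview(2pm) != Retro(1pm); Postmortem(4pm) != Sync(2pm); Budget(3pm) != Sync(2pm); max 2 per slot (cap 2).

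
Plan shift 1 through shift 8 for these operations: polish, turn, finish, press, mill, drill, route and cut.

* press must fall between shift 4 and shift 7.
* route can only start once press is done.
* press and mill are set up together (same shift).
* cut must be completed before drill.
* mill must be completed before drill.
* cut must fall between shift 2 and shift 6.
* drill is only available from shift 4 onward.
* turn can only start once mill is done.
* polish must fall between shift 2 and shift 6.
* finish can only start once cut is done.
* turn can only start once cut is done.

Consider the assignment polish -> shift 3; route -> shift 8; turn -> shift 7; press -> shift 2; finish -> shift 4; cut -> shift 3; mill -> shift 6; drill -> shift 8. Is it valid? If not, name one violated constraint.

No — it violates: press must fall between shift 4 and shift 7

press and mill are set up together (same shift) — violated.
turn can only start once mill is done — holds.
route can only start once press is done — holds.
mill must be completed before drill — holds.
polish must fall between shift 2 and shift 6 — holds.
cut must fall between shift 2 and shift 6 — holds.
press must fall between shift 4 and shift 7 — violated.
drill is only available from shift 4 onward — holds.
finish can only start once cut is done — holds.
cut must be completed before drill — holds.
turn can only start once cut is done — holds.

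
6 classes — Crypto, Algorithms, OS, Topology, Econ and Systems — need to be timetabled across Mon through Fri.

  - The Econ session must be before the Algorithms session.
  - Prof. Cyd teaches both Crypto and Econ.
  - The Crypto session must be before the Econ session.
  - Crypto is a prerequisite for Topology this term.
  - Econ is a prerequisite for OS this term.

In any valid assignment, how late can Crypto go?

Wed

Downstream work caps Crypto at Wed.
Crypto at Wed is achievable: Econ -> Thu; Crypto -> Wed; Topology -> Thu; Systems -> Mon; OS -> Fri; Algorithms -> Fri.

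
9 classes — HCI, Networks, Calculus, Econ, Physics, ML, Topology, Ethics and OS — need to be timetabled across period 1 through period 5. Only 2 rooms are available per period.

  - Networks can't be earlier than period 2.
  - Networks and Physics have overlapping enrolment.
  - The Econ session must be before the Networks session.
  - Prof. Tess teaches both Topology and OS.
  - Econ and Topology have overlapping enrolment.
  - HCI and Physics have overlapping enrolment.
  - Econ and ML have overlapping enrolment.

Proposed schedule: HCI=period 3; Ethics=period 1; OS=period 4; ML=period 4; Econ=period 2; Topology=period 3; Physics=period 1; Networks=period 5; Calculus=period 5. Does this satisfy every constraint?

Valid

Networks can't be earlier than period 2 — holds.
Econ and Topology have overlapping enrolment — holds.
Only 2 rooms are available per period — holds.
Prof. Tess teaches both Topology and OS — holds.
The Econ session must be before the Networks session — holds.
HCI and Physics have overlapping enrolment — holds.
Networks and Physics have overlapping enrolment — holds.
Econ and ML have overlapping enrolment — holds.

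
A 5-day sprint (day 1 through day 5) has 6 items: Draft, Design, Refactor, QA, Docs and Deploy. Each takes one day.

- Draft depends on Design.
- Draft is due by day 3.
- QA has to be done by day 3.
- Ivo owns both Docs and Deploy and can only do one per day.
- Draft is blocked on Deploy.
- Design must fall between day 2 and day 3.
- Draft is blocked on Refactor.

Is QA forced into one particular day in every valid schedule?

QA can be day 1 (e.g. QA -> day 1, Docs -> day 2, Draft -> day 3, Deploy -> day 1, Design -> day 2, Refactor -> day 1) or day 2 (e.g. Draft in day 3; Deploy in day 1; Design in day 2; Docs in day 2; QA in day 2; Refactor in day 1).

No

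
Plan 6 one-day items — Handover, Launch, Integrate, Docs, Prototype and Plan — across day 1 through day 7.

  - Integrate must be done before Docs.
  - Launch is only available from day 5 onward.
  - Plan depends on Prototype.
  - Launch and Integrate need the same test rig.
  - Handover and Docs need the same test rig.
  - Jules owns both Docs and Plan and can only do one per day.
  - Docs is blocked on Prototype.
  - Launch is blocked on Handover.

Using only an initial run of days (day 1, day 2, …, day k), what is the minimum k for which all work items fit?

The precedence chain requires at least 2 distinct days.
Launch can't be placed before day 5, so the schedule must run through at least day 5.
5 works (last occupied day: day 5): for example Handover in day 1; Plan in day 3; Prototype in day 1; Integrate in day 1; Launch in day 5; Docs in day 2.

5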